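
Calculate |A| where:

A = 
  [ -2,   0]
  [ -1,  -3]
For a 2×2 matrix, det = ad - bc = (-2)(-3) - (0)(-1) = 6

det(A) = 6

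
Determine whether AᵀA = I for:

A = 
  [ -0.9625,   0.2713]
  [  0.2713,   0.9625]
Yes

AᵀA = 
  [  1,   0]
  [  0,   1]
≈ I (equal to I up to the 4-dp rounding of the entries)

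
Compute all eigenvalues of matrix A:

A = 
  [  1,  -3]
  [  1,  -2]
tr(A) = -1, det(A) = 1
Characteristic polynomial: λ² - tr(A)λ + det(A) = λ² + λ + 1
λ² + λ + 1 = 0  ⇒  λ = (-1 ± √((1)² - 4·(1)))/2 = (-1 ± √(-3))/2
  = (-1 + i√3)/2,  (-1 - i√3)/2

λ = (-1 + i√3)/2, (-1 - i√3)/2  (≈ -0.5 + 0.866i, -0.5 - 0.866i)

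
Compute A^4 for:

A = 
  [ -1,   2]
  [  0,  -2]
A^4 = 
  [  1, -30]
  [  0,  16]

A² = A·A:
A²[1,1] = (-1)(-1) + (2)(0) = 1
A²[1,2] = (-1)(2) + (2)(-2) = -6
A²[2,1] = (0)(-1) + (-2)(0) = 0
A²[2,2] = (0)(2) + (-2)(-2) = 4
A² = 
  [  1,  -6]
  [  0,   4]

A^3 = A^2·A:
A^3[1,1] = (1)(-1) + (-6)(0) = -1
A^3[1,2] = (1)(2) + (-6)(-2) = 14
A^3[2,1] = (0)(-1) + (4)(0) = 0
A^3[2,2] = (0)(2) + (4)(-2) = -8
A^3 = 
  [ -1,  14]
  [  0,  -8]

A^4 = A^3·A:
A^4[1,1] = (-1)(-1) + (14)(0) = 1
A^4[1,2] = (-1)(2) + (14)(-2) = -30
A^4[2,1] = (0)(-1) + (-8)(0) = 0
A^4[2,2] = (0)(2) + (-8)(-2) = 16
A^4 = 
  [  1, -30]
  [  0,  16]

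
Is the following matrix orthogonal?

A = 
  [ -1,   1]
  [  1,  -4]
No

AᵀA = 
  [  2,  -5]
  [ -5,  17]
≠ I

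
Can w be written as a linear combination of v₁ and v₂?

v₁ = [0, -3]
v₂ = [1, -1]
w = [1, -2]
Yes

Form the augmented matrix and row-reduce:
[v₁|v₂|w] = 
  [  0,   1,   1]
  [ -3,  -1,  -2]
Swap R1 ↔ R2
REF = 
  [ -3,  -1,  -2]
  [  0,   1,   1]

No row of the form [0 0 | nonzero], so the system is consistent. Back-substitution gives c₁ = 1/3, c₂ = 1: w = (1/3)·v₁ + (1)·v₂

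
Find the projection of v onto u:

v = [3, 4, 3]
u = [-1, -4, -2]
v·u = (3)(-1) + (4)(-4) + (3)(-2) = -25
u·u = (-1)² + (-4)² + (-2)² = 21
proj_u(v) = (v·u / u·u) × u = (-25/21) × u

proj_u(v) = [25/21, 100/21, 50/21]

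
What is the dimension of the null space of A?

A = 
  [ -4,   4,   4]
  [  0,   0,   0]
nullity(A) = 2

Row reduce:
(no row operations needed)
REF = 
  [ -4,   4,   4]
  [  0,   0,   0]
Pivot columns: 1 → 1 pivot.
rank(A) = 1, so nullity(A) = 3 - 1 = 2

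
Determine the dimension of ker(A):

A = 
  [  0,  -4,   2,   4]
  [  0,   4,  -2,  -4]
nullity(A) = 3

Row reduce:
R2 → R2 + (1)·R1
REF = 
  [  0,  -4,   2,   4]
  [  0,   0,   0,   0]
Pivot columns: 2 → 1 pivot.
rank(A) = 1, so nullity(A) = 4 - 1 = 3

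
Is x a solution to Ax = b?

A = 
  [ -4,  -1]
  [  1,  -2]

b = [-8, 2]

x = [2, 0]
Yes

Ax = [-8, 2] = b ✓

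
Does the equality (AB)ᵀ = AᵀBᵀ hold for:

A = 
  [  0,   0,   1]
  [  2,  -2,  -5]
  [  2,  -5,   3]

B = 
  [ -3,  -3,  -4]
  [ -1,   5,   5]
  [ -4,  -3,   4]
No

(AB)ᵀ = 
  [ -4,  16, -13]
  [ -3,  -1, -40]
  [  4, -38, -21]

AᵀBᵀ = 
  [-14,  20,   2]
  [ 26, -35, -14]
  [  0, -11,  23]

The two matrices differ, so (AB)ᵀ ≠ AᵀBᵀ in general. The correct identity is (AB)ᵀ = BᵀAᵀ.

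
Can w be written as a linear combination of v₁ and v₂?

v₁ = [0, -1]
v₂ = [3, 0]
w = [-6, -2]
Yes

Form the augmented matrix and row-reduce:
[v₁|v₂|w] = 
  [  0,   3,  -6]
  [ -1,   0,  -2]
Swap R1 ↔ R2
REF = 
  [ -1,   0,  -2]
  [  0,   3,  -6]

No row of the form [0 0 | nonzero], so the system is consistent. Back-substitution gives c₁ = 2, c₂ = -2: w = (2)·v₁ + (-2)·v₂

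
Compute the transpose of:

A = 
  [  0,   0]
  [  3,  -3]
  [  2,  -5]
Aᵀ = 
  [  0,   3,   2]
  [  0,  -3,  -5]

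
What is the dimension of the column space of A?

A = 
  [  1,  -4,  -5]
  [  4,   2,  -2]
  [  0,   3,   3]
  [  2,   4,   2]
dim(Col(A)) = 2

Row reduce:
R2 → R2 - (4)·R1
R4 → R4 - (2)·R1
R3 → R3 - (1/6)·R2
R4 → R4 - (2/3)·R2
REF = 
  [  1,  -4,  -5]
  [  0,  18,  18]
  [  0,   0,   0]
  [  0,   0,   0]
Pivot columns: 1, 2 → 2 pivots.
dim(Col(A)) = number of pivot columns = 2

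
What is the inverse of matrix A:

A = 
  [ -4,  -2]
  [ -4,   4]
det(A) = (-4)(4) - (-2)(-4) = -24
For a 2×2 matrix, A⁻¹ = (1/det(A)) · [[d, -b], [-c, a]]
    = (-1/24) · [[4, 2], [4, -4]]

A⁻¹ = 
  [ -1/6, -1/12]
  [ -1/6,   1/6]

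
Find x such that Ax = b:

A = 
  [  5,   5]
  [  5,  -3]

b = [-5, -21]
x = [-3, 2]

Row reduce the augmented matrix [A|b]:
R2 → R2 - (1)·R1
REF = 
  [  5,   5,  -5]
  [  0,  -8, -16]

Back-substitution:
x₂ = (-16) / (-8) = 2
x₁ = (-5 - (5)(2)) / 5 = -3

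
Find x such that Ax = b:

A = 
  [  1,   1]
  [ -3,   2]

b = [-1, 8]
Row reduce the augmented matrix [A|b]:
R2 → R2 + (3)·R1
REF = 
  [  1,   1,  -1]
  [  0,   5,   5]

Back-substitution:
x₂ = 5 / 5 = 1
x₁ = (-1 - (1)(1)) / 1 = -2

x = [-2, 1]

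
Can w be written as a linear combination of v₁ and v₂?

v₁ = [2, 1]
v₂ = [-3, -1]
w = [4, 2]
Yes

Form the augmented matrix and row-reduce:
[v₁|v₂|w] = 
  [  2,  -3,   4]
  [  1,  -1,   2]
R2 → R2 - (1/2)·R1
REF = 
  [  2,  -3,   4]
  [  0, 1/2,   0]

No row of the form [0 0 | nonzero], so the system is consistent. Back-substitution gives c₁ = 2, c₂ = 0: w = (2)·v₁ + (0)·v₂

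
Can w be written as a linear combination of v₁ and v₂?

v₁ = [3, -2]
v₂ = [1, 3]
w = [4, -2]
Yes

Form the augmented matrix and row-reduce:
[v₁|v₂|w] = 
  [  3,   1,   4]
  [ -2,   3,  -2]
R2 → R2 + (2/3)·R1
REF = 
  [   3,    1,    4]
  [   0, 11/3,  2/3]

No row of the form [0 0 | nonzero], so the system is consistent. Back-substitution gives c₁ = 14/11, c₂ = 2/11: w = (14/11)·v₁ + (2/11)·v₂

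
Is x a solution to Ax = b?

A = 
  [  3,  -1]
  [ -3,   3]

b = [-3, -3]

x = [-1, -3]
No

Ax = [0, -6] ≠ b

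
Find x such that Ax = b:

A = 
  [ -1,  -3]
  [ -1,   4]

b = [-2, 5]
Row reduce the augmented matrix [A|b]:
R2 → R2 - (1)·R1
REF = 
  [ -1,  -3,  -2]
  [  0,   7,   7]

Back-substitution:
x₂ = 7 / 7 = 1
x₁ = (-2 - (-3)(1)) / (-1) = -1

x = [-1, 1]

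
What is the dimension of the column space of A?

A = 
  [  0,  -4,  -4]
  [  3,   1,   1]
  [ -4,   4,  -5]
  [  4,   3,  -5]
Row reduce:
Swap R1 ↔ R2
R3 → R3 + (4/3)·R1
R4 → R4 - (4/3)·R1
R3 → R3 + (4/3)·R2
R4 → R4 + (5/12)·R2
R4 → R4 - (8/9)·R3
REF = 
  [  3,   1,   1]
  [  0,  -4,  -4]
  [  0,   0,  -9]
  [  0,   0,   0]
Pivot columns: 1, 2, 3 → 3 pivots.
dim(Col(A)) = number of pivot columns = 3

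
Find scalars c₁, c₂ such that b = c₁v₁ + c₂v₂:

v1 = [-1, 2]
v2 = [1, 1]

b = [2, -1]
c1 = -1, c2 = 1

b = -1·v1 + 1·v2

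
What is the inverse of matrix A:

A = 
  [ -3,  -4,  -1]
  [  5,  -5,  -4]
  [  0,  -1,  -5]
det(A) = (-3)·((-5)(-5) - (-4)(-1)) - (-4)·((5)(-5) - (-4)(0)) + (-1)·((5)(-1) - (-5)(0))
  = (-3)(21) - (-4)(-25) + (-1)(-5)
  = -158
det(A) = -158 ≠ 0, so A is invertible.

Cofactors Cᵢⱼ = (-1)ⁱ⁺ʲ·Mᵢⱼ:
C = 
  [ 21,  25,  -5]
  [-19,  15,  -3]
  [ 11, -17,  35]

adj(A) = Cᵀ:
adj(A) = 
  [ 21, -19,  11]
  [ 25,  15, -17]
  [ -5,  -3,  35]

A⁻¹ = (-1/158) · adj(A):
A⁻¹ = 
  [-21/158,  19/158, -11/158]
  [-25/158, -15/158,  17/158]
  [  5/158,   3/158, -35/158]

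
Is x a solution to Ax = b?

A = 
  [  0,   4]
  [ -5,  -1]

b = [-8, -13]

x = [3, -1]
No

Ax = [-4, -14] ≠ b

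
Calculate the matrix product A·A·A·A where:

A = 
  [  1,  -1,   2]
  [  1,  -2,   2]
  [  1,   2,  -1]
A² = A·A:
A²[1,1] = (1)(1) + (-1)(1) + (2)(1) = 2
A²[1,2] = (1)(-1) + (-1)(-2) + (2)(2) = 5
A²[1,3] = (1)(2) + (-1)(2) + (2)(-1) = -2
A²[2,1] = (1)(1) + (-2)(1) + (2)(1) = 1
A²[2,2] = (1)(-1) + (-2)(-2) + (2)(2) = 7
A²[2,3] = (1)(2) + (-2)(2) + (2)(-1) = -4
A²[3,1] = (1)(1) + (2)(1) + (-1)(1) = 2
A²[3,2] = (1)(-1) + (2)(-2) + (-1)(2) = -7
A²[3,3] = (1)(2) + (2)(2) + (-1)(-1) = 7
A² = 
  [  2,   5,  -2]
  [  1,   7,  -4]
  [  2,  -7,   7]

A^3 = A^2·A:
A^3[1,1] = (2)(1) + (5)(1) + (-2)(1) = 5
A^3[1,2] = (2)(-1) + (5)(-2) + (-2)(2) = -16
A^3[1,3] = (2)(2) + (5)(2) + (-2)(-1) = 16
A^3[2,1] = (1)(1) + (7)(1) + (-4)(1) = 4
A^3[2,2] = (1)(-1) + (7)(-2) + (-4)(2) = -23
A^3[2,3] = (1)(2) + (7)(2) + (-4)(-1) = 20
A^3[3,1] = (2)(1) + (-7)(1) + (7)(1) = 2
A^3[3,2] = (2)(-1) + (-7)(-2) + (7)(2) = 26
A^3[3,3] = (2)(2) + (-7)(2) + (7)(-1) = -17
A^3 = 
  [  5, -16,  16]
  [  4, -23,  20]
  [  2,  26, -17]

A^4 = A^3·A:
A^4[1,1] = (5)(1) + (-16)(1) + (16)(1) = 5
A^4[1,2] = (5)(-1) + (-16)(-2) + (16)(2) = 59
A^4[1,3] = (5)(2) + (-16)(2) + (16)(-1) = -38
A^4[2,1] = (4)(1) + (-23)(1) + (20)(1) = 1
A^4[2,2] = (4)(-1) + (-23)(-2) + (20)(2) = 82
A^4[2,3] = (4)(2) + (-23)(2) + (20)(-1) = -58
A^4[3,1] = (2)(1) + (26)(1) + (-17)(1) = 11
A^4[3,2] = (2)(-1) + (26)(-2) + (-17)(2) = -88
A^4[3,3] = (2)(2) + (26)(2) + (-17)(-1) = 73
A^4 = 
  [  5,  59, -38]
  [  1,  82, -58]
  [ 11, -88,  73]

Therefore
A^4 = 
  [  5,  59, -38]
  [  1,  82, -58]
  [ 11, -88,  73]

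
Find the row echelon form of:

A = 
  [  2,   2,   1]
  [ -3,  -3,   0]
Row operations:
R2 → R2 + (3/2)·R1

Resulting echelon form:
REF = 
  [  2,   2,   1]
  [  0,   0, 3/2]

Rank = 2 (number of non-zero pivot rows).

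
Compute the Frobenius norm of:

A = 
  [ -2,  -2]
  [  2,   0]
||A||_F = 3.464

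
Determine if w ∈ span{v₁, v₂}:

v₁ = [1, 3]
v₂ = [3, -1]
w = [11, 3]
Yes

Form the augmented matrix and row-reduce:
[v₁|v₂|w] = 
  [  1,   3,  11]
  [  3,  -1,   3]
R2 → R2 - (3)·R1
REF = 
  [  1,   3,  11]
  [  0, -10, -30]

No row of the form [0 0 | nonzero], so the system is consistent. Back-substitution gives c₁ = 2, c₂ = 3: w = (2)·v₁ + (3)·v₂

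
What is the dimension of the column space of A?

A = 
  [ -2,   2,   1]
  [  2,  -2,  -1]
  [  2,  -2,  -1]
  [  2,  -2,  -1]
dim(Col(A)) = 1

Row reduce:
R2 → R2 + (1)·R1
R3 → R3 + (1)·R1
R4 → R4 + (1)·R1
REF = 
  [ -2,   2,   1]
  [  0,   0,   0]
  [  0,   0,   0]
  [  0,   0,   0]
Pivot columns: 1 → 1 pivot.
dim(Col(A)) = number of pivot columns = 1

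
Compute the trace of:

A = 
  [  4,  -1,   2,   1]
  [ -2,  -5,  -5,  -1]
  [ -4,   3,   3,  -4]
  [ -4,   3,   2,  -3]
-1

tr(A) = 4 + -5 + 3 + -3 = -1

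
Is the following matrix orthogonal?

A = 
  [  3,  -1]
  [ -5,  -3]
No

AᵀA = 
  [ 34,  12]
  [ 12,  10]
≠ I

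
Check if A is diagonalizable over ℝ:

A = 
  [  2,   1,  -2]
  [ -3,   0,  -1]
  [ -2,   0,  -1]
Yes

Characteristic polynomial: det(λI - A) = λ³ - λ² - 3λ + 1
By the rational root theorem any rational root is an integer dividing 1; none of those is a root, so p(λ) has no rational roots and hence (being an irreducible cubic) no repeated roots.
Discriminant of the cubic: Δ = 148
Δ > 0 ⇒ three distinct real eigenvalues: λ ≈ -1.481, 0.3111, 2.17
Three distinct real eigenvalues, so A has 3 independent eigenvectors.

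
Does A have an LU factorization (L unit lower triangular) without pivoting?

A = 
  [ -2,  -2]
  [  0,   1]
Yes.
A[1,1] = -2 ≠ 0, so Gaussian elimination proceeds without a row swap: multiplier ℓ₂₁ = (0)/(-2) = 0, and U[2,2] = 1 - (0)(-2) = 1.
L = 
  [  1,   0]
  [  0,   1]
U = 
  [ -2,  -2]
  [  0,   1]
Check row 2 of LU: [(0)(-2), (0)(-2) + 1] = [0, 1] = row 2 of A ✓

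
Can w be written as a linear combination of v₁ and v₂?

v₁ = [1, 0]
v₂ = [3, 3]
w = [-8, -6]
Yes

Form the augmented matrix and row-reduce:
[v₁|v₂|w] = 
  [  1,   3,  -8]
  [  0,   3,  -6]
(already in echelon form — no row operations needed)

No row of the form [0 0 | nonzero], so the system is consistent. Back-substitution gives c₁ = -2, c₂ = -2: w = (-2)·v₁ + (-2)·v₂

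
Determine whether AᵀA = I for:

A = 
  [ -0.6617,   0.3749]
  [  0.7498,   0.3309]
No

AᵀA = 
  [  1,   0]
  [  0,   0.2500]
≠ I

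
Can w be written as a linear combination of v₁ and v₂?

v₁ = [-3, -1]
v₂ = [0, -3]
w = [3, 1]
Yes

Form the augmented matrix and row-reduce:
[v₁|v₂|w] = 
  [ -3,   0,   3]
  [ -1,  -3,   1]
R2 → R2 - (1/3)·R1
REF = 
  [ -3,   0,   3]
  [  0,  -3,   0]

No row of the form [0 0 | nonzero], so the system is consistent. Back-substitution gives c₁ = -1, c₂ = 0: w = (-1)·v₁ + (0)·v₂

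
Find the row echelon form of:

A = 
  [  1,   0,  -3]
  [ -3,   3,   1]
Row operations:
R2 → R2 + (3)·R1

Resulting echelon form:
REF = 
  [  1,   0,  -3]
  [  0,   3,  -8]

Rank = 2 (number of non-zero pivot rows).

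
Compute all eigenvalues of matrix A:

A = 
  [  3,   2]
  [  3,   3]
λ = 3 + √6, 3 - √6  (≈ 5.449, 0.5505)

tr(A) = 6, det(A) = 3
Characteristic polynomial: λ² - tr(A)λ + det(A) = λ² - 6λ + 3
λ² - 6λ + 3 = 0  ⇒  λ = (6 ± √((-6)² - 4·(3)))/2 = (6 ± √(24))/2
  = 3 + √6,  3 - √6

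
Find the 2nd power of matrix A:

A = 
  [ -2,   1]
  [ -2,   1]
A² = A·A:
A²[1,1] = (-2)(-2) + (1)(-2) = 2
A²[1,2] = (-2)(1) + (1)(1) = -1
A²[2,1] = (-2)(-2) + (1)(-2) = 2
A²[2,2] = (-2)(1) + (1)(1) = -1
A² = 
  [  2,  -1]
  [  2,  -1]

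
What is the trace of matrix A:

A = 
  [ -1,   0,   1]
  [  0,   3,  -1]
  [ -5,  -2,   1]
3

tr(A) = -1 + 3 + 1 = 3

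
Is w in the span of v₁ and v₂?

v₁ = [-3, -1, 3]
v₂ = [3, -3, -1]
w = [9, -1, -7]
Yes

Form the augmented matrix and row-reduce:
[v₁|v₂|w] = 
  [ -3,   3,   9]
  [ -1,  -3,  -1]
  [  3,  -1,  -7]
R2 → R2 - (1/3)·R1
R3 → R3 + (1)·R1
R3 → R3 + (1/2)·R2
REF = 
  [ -3,   3,   9]
  [  0,  -4,  -4]
  [  0,   0,   0]

No row of the form [0 0 | nonzero], so the system is consistent. Back-substitution gives c₁ = -2, c₂ = 1: w = (-2)·v₁ + (1)·v₂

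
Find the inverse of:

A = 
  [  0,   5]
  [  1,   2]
det(A) = (0)(2) - (5)(1) = -5
For a 2×2 matrix, A⁻¹ = (1/det(A)) · [[d, -b], [-c, a]]
    = (-1/5) · [[2, -5], [-1, 0]]

A⁻¹ = 
  [-2/5,    1]
  [ 1/5,    0]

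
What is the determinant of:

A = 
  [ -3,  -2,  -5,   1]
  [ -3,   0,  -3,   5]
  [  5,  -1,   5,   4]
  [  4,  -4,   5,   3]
324

Cofactor expansion along row 1: det(A) = a₁₁M₁₁ - a₁₂M₁₂ + a₁₃M₁₃ - a₁₄M₁₄

M₁₁ = det[[0, -3, 5]; [-1, 5, 4]; [-4, 5, 3]]
  = (0)·((5)(3) - (4)(5)) - (-3)·((-1)(3) - (4)(-4)) + (5)·((-1)(5) - (5)(-4))
  = (0)(-5) - (-3)(13) + (5)(15)
  = 114
M₁₂ = det[[-3, -3, 5]; [5, 5, 4]; [4, 5, 3]]
  = (-3)·((5)(3) - (4)(5)) - (-3)·((5)(3) - (4)(4)) + (5)·((5)(5) - (5)(4))
  = (-3)(-5) - (-3)(-1) + (5)(5)
  = 37
M₁₃ = det[[-3, 0, 5]; [5, -1, 4]; [4, -4, 3]]
  = (-3)·((-1)(3) - (4)(-4)) - (0)·((5)(3) - (4)(4)) + (5)·((5)(-4) - (-1)(4))
  = (-3)(13) - (0)(-1) + (5)(-16)
  = -119
M₁₄ = det[[-3, 0, -3]; [5, -1, 5]; [4, -4, 5]]
  = (-3)·((-1)(5) - (5)(-4)) - (0)·((5)(5) - (5)(4)) + (-3)·((5)(-4) - (-1)(4))
  = (-3)(15) - (0)(5) + (-3)(-16)
  = 3

det(A) = (-3)(114) - (-2)(37) + (-5)(-119) - (1)(3) = 324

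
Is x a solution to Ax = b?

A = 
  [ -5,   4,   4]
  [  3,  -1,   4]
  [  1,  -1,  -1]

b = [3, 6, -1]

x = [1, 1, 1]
Yes

Ax = [3, 6, -1] = b ✓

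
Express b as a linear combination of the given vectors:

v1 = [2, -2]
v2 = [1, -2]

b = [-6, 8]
c1 = -2, c2 = -2

b = -2·v1 + -2·v2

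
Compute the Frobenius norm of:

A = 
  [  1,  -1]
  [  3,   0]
||A||_F = 3.317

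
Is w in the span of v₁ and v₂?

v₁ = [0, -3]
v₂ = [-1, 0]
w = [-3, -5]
Yes

Form the augmented matrix and row-reduce:
[v₁|v₂|w] = 
  [  0,  -1,  -3]
  [ -3,   0,  -5]
Swap R1 ↔ R2
REF = 
  [ -3,   0,  -5]
  [  0,  -1,  -3]

No row of the form [0 0 | nonzero], so the system is consistent. Back-substitution gives c₁ = 5/3, c₂ = 3: w = (5/3)·v₁ + (3)·v₂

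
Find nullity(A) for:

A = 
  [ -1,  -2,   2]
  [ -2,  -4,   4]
nullity(A) = 2

Row reduce:
R2 → R2 - (2)·R1
REF = 
  [ -1,  -2,   2]
  [  0,   0,   0]
Pivot columns: 1 → 1 pivot.
rank(A) = 1, so nullity(A) = 3 - 1 = 2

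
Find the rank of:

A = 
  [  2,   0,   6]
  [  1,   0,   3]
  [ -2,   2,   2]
rank(A) = 2

Row reduce:
R2 → R2 - (1/2)·R1
R3 → R3 + (1)·R1
Swap R2 ↔ R3
REF = 
  [  2,   0,   6]
  [  0,   2,   8]
  [  0,   0,   0]
Pivot columns: 1, 2 → 2 pivots.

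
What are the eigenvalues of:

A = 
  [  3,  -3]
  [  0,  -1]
tr(A) = 2, det(A) = -3
Characteristic polynomial: λ² - tr(A)λ + det(A) = λ² - 2λ - 3
λ² - 2λ - 3 = (λ + 1)(λ - 3)

λ = 3, -1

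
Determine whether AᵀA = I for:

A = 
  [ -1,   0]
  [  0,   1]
Yes

AᵀA = 
  [  1,   0]
  [  0,   1]
= I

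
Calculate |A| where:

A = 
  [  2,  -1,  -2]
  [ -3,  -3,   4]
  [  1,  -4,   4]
-38

Cofactor expansion along row 1:
det(A) = (2)·((-3)(4) - (4)(-4)) - (-1)·((-3)(4) - (4)(1)) + (-2)·((-3)(-4) - (-3)(1))
  = (2)(4) - (-1)(-16) + (-2)(15)
  = -38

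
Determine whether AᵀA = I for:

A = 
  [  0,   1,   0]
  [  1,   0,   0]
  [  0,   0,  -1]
Yes

AᵀA = 
  [  1,   0,   0]
  [  0,   1,   0]
  [  0,   0,   1]
= I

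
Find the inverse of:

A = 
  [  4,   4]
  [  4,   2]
det(A) = (4)(2) - (4)(4) = -8
For a 2×2 matrix, A⁻¹ = (1/det(A)) · [[d, -b], [-c, a]]
    = (-1/8) · [[2, -4], [-4, 4]]

A⁻¹ = 
  [-1/4,  1/2]
  [ 1/2, -1/2]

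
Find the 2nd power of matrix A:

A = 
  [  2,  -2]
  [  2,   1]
A² = A·A:
A²[1,1] = (2)(2) + (-2)(2) = 0
A²[1,2] = (2)(-2) + (-2)(1) = -6
A²[2,1] = (2)(2) + (1)(2) = 6
A²[2,2] = (2)(-2) + (1)(1) = -3
A² = 
  [  0,  -6]
  [  6,  -3]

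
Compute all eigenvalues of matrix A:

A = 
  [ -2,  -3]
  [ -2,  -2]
λ = -2 + √6, -2 - √6  (≈ 0.4495, -4.449)

tr(A) = -4, det(A) = -2
Characteristic polynomial: λ² - tr(A)λ + det(A) = λ² + 4λ - 2
λ² + 4λ - 2 = 0  ⇒  λ = (-4 ± √((4)² - 4·(-2)))/2 = (-4 ± √(24))/2
  = -2 + √6,  -2 - √6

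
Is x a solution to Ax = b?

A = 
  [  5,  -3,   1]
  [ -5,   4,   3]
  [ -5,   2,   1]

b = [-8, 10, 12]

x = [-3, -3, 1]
No

Ax = [-5, 6, 10] ≠ b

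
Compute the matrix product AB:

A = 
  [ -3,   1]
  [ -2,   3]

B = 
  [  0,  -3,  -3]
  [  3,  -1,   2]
AB = 
  [  3,   8,  11]
  [  9,   3,  12]

A is 2×2 and B is 2×3, so AB is 2×3. Each entry is (row of A)·(column of B):
AB[1,1] = (-3)(0) + (1)(3) = 3
AB[1,2] = (-3)(-3) + (1)(-1) = 8
AB[1,3] = (-3)(-3) + (1)(2) = 11
AB[2,1] = (-2)(0) + (3)(3) = 9
AB[2,2] = (-2)(-3) + (3)(-1) = 3
AB[2,3] = (-2)(-3) + (3)(2) = 12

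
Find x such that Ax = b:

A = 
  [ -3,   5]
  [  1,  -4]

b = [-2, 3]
x = [-1, -1]

Row reduce the augmented matrix [A|b]:
R2 → R2 + (1/3)·R1
REF = 
  [  -3,    5,   -2]
  [   0, -7/3,  7/3]

Back-substitution:
x₂ = (7/3) / (-7/3) = -1
x₁ = (-2 - (5)(-1)) / (-3) = -1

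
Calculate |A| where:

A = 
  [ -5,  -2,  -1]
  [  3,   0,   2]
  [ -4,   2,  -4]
Cofactor expansion along row 1:
det(A) = (-5)·((0)(-4) - (2)(2)) - (-2)·((3)(-4) - (2)(-4)) + (-1)·((3)(2) - (0)(-4))
  = (-5)(-4) - (-2)(-4) + (-1)(6)
  = 6

det(A) = 6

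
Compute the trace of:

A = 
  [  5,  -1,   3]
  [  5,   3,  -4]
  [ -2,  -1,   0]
8

tr(A) = 5 + 3 + 0 = 8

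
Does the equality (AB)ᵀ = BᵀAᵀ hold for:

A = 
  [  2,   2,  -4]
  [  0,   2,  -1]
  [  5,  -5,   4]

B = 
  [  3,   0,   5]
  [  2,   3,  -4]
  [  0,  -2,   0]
Yes

(AB)ᵀ = 
  [ 10,   4,   5]
  [ 14,   8, -23]
  [  2,  -8,  45]

BᵀAᵀ = 
  [ 10,   4,   5]
  [ 14,   8, -23]
  [  2,  -8,  45]

Both sides are equal — this is the standard identity (AB)ᵀ = BᵀAᵀ, which holds for all A, B.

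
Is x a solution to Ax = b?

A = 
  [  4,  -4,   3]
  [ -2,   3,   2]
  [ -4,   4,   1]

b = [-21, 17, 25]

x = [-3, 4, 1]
No

Ax = [-25, 20, 29] ≠ b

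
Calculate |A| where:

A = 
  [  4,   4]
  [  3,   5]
8

For a 2×2 matrix, det = ad - bc = (4)(5) - (4)(3) = 8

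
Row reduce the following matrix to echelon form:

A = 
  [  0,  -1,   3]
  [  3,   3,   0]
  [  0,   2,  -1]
Row operations:
Swap R1 ↔ R2
R3 → R3 + (2)·R2

Resulting echelon form:
REF = 
  [  3,   3,   0]
  [  0,  -1,   3]
  [  0,   0,   5]

Rank = 3 (number of non-zero pivot rows).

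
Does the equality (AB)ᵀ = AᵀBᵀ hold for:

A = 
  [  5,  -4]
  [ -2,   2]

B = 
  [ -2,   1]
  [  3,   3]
No

(AB)ᵀ = 
  [-22,  10]
  [ -7,   4]

AᵀBᵀ = 
  [-12,   9]
  [ 10,  -6]

The two matrices differ, so (AB)ᵀ ≠ AᵀBᵀ in general. The correct identity is (AB)ᵀ = BᵀAᵀ.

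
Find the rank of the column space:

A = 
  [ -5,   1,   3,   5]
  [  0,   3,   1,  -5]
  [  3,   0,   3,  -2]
Row reduce:
R3 → R3 + (3/5)·R1
R3 → R3 - (1/5)·R2
REF = 
  [  -5,    1,    3,    5]
  [   0,    3,    1,   -5]
  [   0,    0, 23/5,    2]
Pivot columns: 1, 2, 3 → 3 pivots.
dim(Col(A)) = number of pivot columns = 3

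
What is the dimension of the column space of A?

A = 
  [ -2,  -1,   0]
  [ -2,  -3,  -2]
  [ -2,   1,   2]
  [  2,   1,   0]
dim(Col(A)) = 2

Row reduce:
R2 → R2 - (1)·R1
R3 → R3 - (1)·R1
R4 → R4 + (1)·R1
R3 → R3 + (1)·R2
REF = 
  [ -2,  -1,   0]
  [  0,  -2,  -2]
  [  0,   0,   0]
  [  0,   0,   0]
Pivot columns: 1, 2 → 2 pivots.
dim(Col(A)) = number of pivot columns = 2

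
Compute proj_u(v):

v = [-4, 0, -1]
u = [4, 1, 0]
v·u = (-4)(4) + (0)(1) + (-1)(0) = -16
u·u = (4)² + (1)² + (0)² = 17
proj_u(v) = (v·u / u·u) × u = (-16/17) × u

proj_u(v) = [-64/17, -16/17, 0]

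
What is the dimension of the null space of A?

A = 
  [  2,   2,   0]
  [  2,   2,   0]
nullity(A) = 2

Row reduce:
R2 → R2 - (1)·R1
REF = 
  [  2,   2,   0]
  [  0,   0,   0]
Pivot columns: 1 → 1 pivot.
rank(A) = 1, so nullity(A) = 3 - 1 = 2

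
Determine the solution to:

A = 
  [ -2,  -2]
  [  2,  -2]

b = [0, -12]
Row reduce the augmented matrix [A|b]:
R2 → R2 + (1)·R1
REF = 
  [ -2,  -2,   0]
  [  0,  -4, -12]

Back-substitution:
x₂ = (-12) / (-4) = 3
x₁ = (0 - (-2)(3)) / (-2) = -3

x = [-3, 3]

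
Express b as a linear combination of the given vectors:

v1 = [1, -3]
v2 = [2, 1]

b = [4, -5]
c1 = 2, c2 = 1

b = 2·v1 + 1·v2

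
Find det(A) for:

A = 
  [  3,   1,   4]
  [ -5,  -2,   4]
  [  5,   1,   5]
Cofactor expansion along row 1:
det(A) = (3)·((-2)(5) - (4)(1)) - (1)·((-5)(5) - (4)(5)) + (4)·((-5)(1) - (-2)(5))
  = (3)(-14) - (1)(-45) + (4)(5)
  = 23

det(A) = 23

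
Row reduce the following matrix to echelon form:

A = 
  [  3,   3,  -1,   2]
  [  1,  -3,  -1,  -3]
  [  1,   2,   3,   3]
Row operations:
R2 → R2 - (1/3)·R1
R3 → R3 - (1/3)·R1
R3 → R3 + (1/4)·R2

Resulting echelon form:
REF = 
  [    3,     3,    -1,     2]
  [    0,    -4,  -2/3, -11/3]
  [    0,     0,  19/6, 17/12]

Rank = 3 (number of non-zero pivot rows).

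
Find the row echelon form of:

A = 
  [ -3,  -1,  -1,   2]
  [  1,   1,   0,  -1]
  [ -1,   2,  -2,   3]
Row operations:
R2 → R2 + (1/3)·R1
R3 → R3 - (1/3)·R1
R3 → R3 - (7/2)·R2

Resulting echelon form:
REF = 
  [  -3,   -1,   -1,    2]
  [   0,  2/3, -1/3, -1/3]
  [   0,    0, -1/2,  7/2]

Rank = 3 (number of non-zero pivot rows).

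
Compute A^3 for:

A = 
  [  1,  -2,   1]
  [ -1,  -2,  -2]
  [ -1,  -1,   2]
A² = A·A:
A²[1,1] = (1)(1) + (-2)(-1) + (1)(-1) = 2
A²[1,2] = (1)(-2) + (-2)(-2) + (1)(-1) = 1
A²[1,3] = (1)(1) + (-2)(-2) + (1)(2) = 7
A²[2,1] = (-1)(1) + (-2)(-1) + (-2)(-1) = 3
A²[2,2] = (-1)(-2) + (-2)(-2) + (-2)(-1) = 8
A²[2,3] = (-1)(1) + (-2)(-2) + (-2)(2) = -1
A²[3,1] = (-1)(1) + (-1)(-1) + (2)(-1) = -2
A²[3,2] = (-1)(-2) + (-1)(-2) + (2)(-1) = 2
A²[3,3] = (-1)(1) + (-1)(-2) + (2)(2) = 5
A² = 
  [  2,   1,   7]
  [  3,   8,  -1]
  [ -2,   2,   5]

A^3 = A^2·A:
A^3[1,1] = (2)(1) + (1)(-1) + (7)(-1) = -6
A^3[1,2] = (2)(-2) + (1)(-2) + (7)(-1) = -13
A^3[1,3] = (2)(1) + (1)(-2) + (7)(2) = 14
A^3[2,1] = (3)(1) + (8)(-1) + (-1)(-1) = -4
A^3[2,2] = (3)(-2) + (8)(-2) + (-1)(-1) = -21
A^3[2,3] = (3)(1) + (8)(-2) + (-1)(2) = -15
A^3[3,1] = (-2)(1) + (2)(-1) + (5)(-1) = -9
A^3[3,2] = (-2)(-2) + (2)(-2) + (5)(-1) = -5
A^3[3,3] = (-2)(1) + (2)(-2) + (5)(2) = 4
A^3 = 
  [ -6, -13,  14]
  [ -4, -21, -15]
  [ -9,  -5,   4]

Therefore
A^3 = 
  [ -6, -13,  14]
  [ -4, -21, -15]
  [ -9,  -5,   4]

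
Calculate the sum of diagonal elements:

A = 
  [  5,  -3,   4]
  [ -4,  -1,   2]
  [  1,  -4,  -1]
3

tr(A) = 5 + -1 + -1 = 3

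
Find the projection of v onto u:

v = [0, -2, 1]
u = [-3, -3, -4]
proj_u(v) = [-3/17, -3/17, -4/17]

v·u = (0)(-3) + (-2)(-3) + (1)(-4) = 2
u·u = (-3)² + (-3)² + (-4)² = 34
proj_u(v) = (v·u / u·u) × u = (2/34) × u = (1/17) × u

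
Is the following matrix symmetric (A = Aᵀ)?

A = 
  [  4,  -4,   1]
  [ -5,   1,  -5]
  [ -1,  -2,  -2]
No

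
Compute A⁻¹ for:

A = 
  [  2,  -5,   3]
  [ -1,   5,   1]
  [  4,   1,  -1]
det(A) = (2)·((5)(-1) - (1)(1)) - (-5)·((-1)(-1) - (1)(4)) + (3)·((-1)(1) - (5)(4))
  = (2)(-6) - (-5)(-3) + (3)(-21)
  = -90
det(A) = -90 ≠ 0, so A is invertible.

Cofactors Cᵢⱼ = (-1)ⁱ⁺ʲ·Mᵢⱼ:
C = 
  [ -6,   3, -21]
  [ -2, -14, -22]
  [-20,  -5,   5]

adj(A) = Cᵀ:
adj(A) = 
  [ -6,  -2, -20]
  [  3, -14,  -5]
  [-21, -22,   5]

A⁻¹ = (-1/90) · adj(A):
A⁻¹ = 
  [ 1/15,  1/45,   2/9]
  [-1/30,  7/45,  1/18]
  [ 7/30, 11/45, -1/18]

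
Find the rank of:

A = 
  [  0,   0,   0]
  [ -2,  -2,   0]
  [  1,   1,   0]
Row reduce:
Swap R1 ↔ R2
R3 → R3 + (1/2)·R1
REF = 
  [ -2,  -2,   0]
  [  0,   0,   0]
  [  0,   0,   0]
Pivot columns: 1 → 1 pivot.

rank(A) = 1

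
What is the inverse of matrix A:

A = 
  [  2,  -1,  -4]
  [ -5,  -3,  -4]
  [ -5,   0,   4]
det(A) = (2)·((-3)(4) - (-4)(0)) - (-1)·((-5)(4) - (-4)(-5)) + (-4)·((-5)(0) - (-3)(-5))
  = (2)(-12) - (-1)(-40) + (-4)(-15)
  = -4
det(A) = -4 ≠ 0, so A is invertible.

Cofactors Cᵢⱼ = (-1)ⁱ⁺ʲ·Mᵢⱼ:
C = 
  [-12,  40, -15]
  [  4, -12,   5]
  [ -8,  28, -11]

adj(A) = Cᵀ:
adj(A) = 
  [-12,   4,  -8]
  [ 40, -12,  28]
  [-15,   5, -11]

A⁻¹ = (-1/4) · adj(A):
A⁻¹ = 
  [   3,   -1,    2]
  [ -10,    3,   -7]
  [15/4, -5/4, 11/4]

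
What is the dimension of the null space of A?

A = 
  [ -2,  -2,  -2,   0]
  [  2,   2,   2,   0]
nullity(A) = 3

Row reduce:
R2 → R2 + (1)·R1
REF = 
  [ -2,  -2,  -2,   0]
  [  0,   0,   0,   0]
Pivot columns: 1 → 1 pivot.
rank(A) = 1, so nullity(A) = 4 - 1 = 3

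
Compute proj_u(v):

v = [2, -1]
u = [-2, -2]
proj_u(v) = [1/2, 1/2]

v·u = (2)(-2) + (-1)(-2) = -2
u·u = (-2)² + (-2)² = 8
proj_u(v) = (v·u / u·u) × u = (-2/8) × u = (-1/4) × u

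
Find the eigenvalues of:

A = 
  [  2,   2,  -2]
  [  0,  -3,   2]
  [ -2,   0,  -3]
λ = -2, -1 + 2√3, -1 - 2√3  (≈ -2, 2.464, -4.464)

Characteristic polynomial: det(λI - A) = λ³ + 4λ² - 7λ - 22
Testing integer divisors of the constant term: p(-2) = 0, so (λ + 2) is a factor:
p(λ) = (λ + 2)(λ² + 2λ - 11)
λ² + 2λ - 11 = 0  ⇒  λ = (-2 ± √((2)² - 4·(-11)))/2 = (-2 ± √(48))/2
  = -1 + 2√3,  -1 - 2√3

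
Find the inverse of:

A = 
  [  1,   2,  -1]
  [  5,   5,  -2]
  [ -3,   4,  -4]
det(A) = (1)·((5)(-4) - (-2)(4)) - (2)·((5)(-4) - (-2)(-3)) + (-1)·((5)(4) - (5)(-3))
  = (1)(-12) - (2)(-26) + (-1)(35)
  = 5
det(A) = 5 ≠ 0, so A is invertible.

Cofactors Cᵢⱼ = (-1)ⁱ⁺ʲ·Mᵢⱼ:
C = 
  [-12,  26,  35]
  [  4,  -7, -10]
  [  1,  -3,  -5]

adj(A) = Cᵀ:
adj(A) = 
  [-12,   4,   1]
  [ 26,  -7,  -3]
  [ 35, -10,  -5]

A⁻¹ = (1/5) · adj(A):
A⁻¹ = 
  [-12/5,   4/5,   1/5]
  [ 26/5,  -7/5,  -3/5]
  [    7,    -2,    -1]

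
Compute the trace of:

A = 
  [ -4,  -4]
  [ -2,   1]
-3

tr(A) = -4 + 1 = -3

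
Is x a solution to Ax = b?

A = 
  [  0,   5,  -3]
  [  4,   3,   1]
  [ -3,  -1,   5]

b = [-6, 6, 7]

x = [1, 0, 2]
Yes

Ax = [-6, 6, 7] = b ✓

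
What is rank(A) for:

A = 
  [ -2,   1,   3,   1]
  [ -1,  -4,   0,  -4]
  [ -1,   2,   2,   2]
rank(A) = 2

Row reduce:
R2 → R2 - (1/2)·R1
R3 → R3 - (1/2)·R1
R3 → R3 + (1/3)·R2
REF = 
  [  -2,    1,    3,    1]
  [   0, -9/2, -3/2, -9/2]
  [   0,    0,    0,    0]
Pivot columns: 1, 2 → 2 pivots.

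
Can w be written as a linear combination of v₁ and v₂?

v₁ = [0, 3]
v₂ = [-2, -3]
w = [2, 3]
Yes

Form the augmented matrix and row-reduce:
[v₁|v₂|w] = 
  [  0,  -2,   2]
  [  3,  -3,   3]
Swap R1 ↔ R2
REF = 
  [  3,  -3,   3]
  [  0,  -2,   2]

No row of the form [0 0 | nonzero], so the system is consistent. Back-substitution gives c₁ = 0, c₂ = -1: w = (0)·v₁ + (-1)·v₂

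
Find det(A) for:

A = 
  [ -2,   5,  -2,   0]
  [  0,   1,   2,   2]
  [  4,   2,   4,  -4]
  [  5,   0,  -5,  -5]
Cofactor expansion along row 1: det(A) = a₁₁M₁₁ - a₁₂M₁₂ + a₁₃M₁₃ - a₁₄M₁₄

M₁₁ = det[[1, 2, 2]; [2, 4, -4]; [0, -5, -5]]
  = (1)·((4)(-5) - (-4)(-5)) - (2)·((2)(-5) - (-4)(0)) + (2)·((2)(-5) - (4)(0))
  = (1)(-40) - (2)(-10) + (2)(-10)
  = -40
M₁₂ = det[[0, 2, 2]; [4, 4, -4]; [5, -5, -5]]
  = (0)·((4)(-5) - (-4)(-5)) - (2)·((4)(-5) - (-4)(5)) + (2)·((4)(-5) - (4)(5))
  = (0)(-40) - (2)(0) + (2)(-40)
  = -80
M₁₃ = det[[0, 1, 2]; [4, 2, -4]; [5, 0, -5]]
  = (0)·((2)(-5) - (-4)(0)) - (1)·((4)(-5) - (-4)(5)) + (2)·((4)(0) - (2)(5))
  = (0)(-10) - (1)(0) + (2)(-10)
  = -20
M₁₄ = det[[0, 1, 2]; [4, 2, 4]; [5, 0, -5]]
  = (0)·((2)(-5) - (4)(0)) - (1)·((4)(-5) - (4)(5)) + (2)·((4)(0) - (2)(5))
  = (0)(-10) - (1)(-40) + (2)(-10)
  = 20

det(A) = (-2)(-40) - (5)(-80) + (-2)(-20) - (0)(20) = 520

det(A) = 520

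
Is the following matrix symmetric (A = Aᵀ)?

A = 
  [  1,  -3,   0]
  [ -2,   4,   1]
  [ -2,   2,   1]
No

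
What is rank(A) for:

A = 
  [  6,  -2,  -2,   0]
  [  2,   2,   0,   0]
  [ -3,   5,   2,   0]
rank(A) = 2

Row reduce:
R2 → R2 - (1/3)·R1
R3 → R3 + (1/2)·R1
R3 → R3 - (3/2)·R2
REF = 
  [  6,  -2,  -2,   0]
  [  0, 8/3, 2/3,   0]
  [  0,   0,   0,   0]
Pivot columns: 1, 2 → 2 pivots.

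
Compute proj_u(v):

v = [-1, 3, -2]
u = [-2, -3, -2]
v·u = (-1)(-2) + (3)(-3) + (-2)(-2) = -3
u·u = (-2)² + (-3)² + (-2)² = 17
proj_u(v) = (v·u / u·u) × u = (-3/17) × u

proj_u(v) = [6/17, 9/17, 6/17]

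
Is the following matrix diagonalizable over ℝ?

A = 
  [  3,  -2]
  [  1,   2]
No

tr(A) = 5, det(A) = 8
Characteristic polynomial: λ² - tr(A)λ + det(A) = λ² - 5λ + 8
λ² - 5λ + 8 = 0  ⇒  λ = (5 ± √((-5)² - 4·(8)))/2 = (5 ± √(-7))/2
  = (5 + i√7)/2,  (5 - i√7)/2
Eigenvalues: (5 + i√7)/2, (5 - i√7)/2  (≈ 2.5 + 1.323i, 2.5 - 1.323i)
Has complex eigenvalues (not diagonalizable over ℝ).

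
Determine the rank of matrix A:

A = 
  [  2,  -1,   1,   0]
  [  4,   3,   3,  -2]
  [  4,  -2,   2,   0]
Row reduce:
R2 → R2 - (2)·R1
R3 → R3 - (2)·R1
REF = 
  [  2,  -1,   1,   0]
  [  0,   5,   1,  -2]
  [  0,   0,   0,   0]
Pivot columns: 1, 2 → 2 pivots.

rank(A) = 2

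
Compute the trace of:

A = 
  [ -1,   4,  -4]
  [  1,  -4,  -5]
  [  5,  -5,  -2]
-7

tr(A) = -1 + -4 + -2 = -7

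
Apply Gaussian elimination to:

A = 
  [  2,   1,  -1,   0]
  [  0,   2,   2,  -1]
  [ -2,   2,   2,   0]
Row operations:
R3 → R3 + (1)·R1
R3 → R3 - (3/2)·R2

Resulting echelon form:
REF = 
  [  2,   1,  -1,   0]
  [  0,   2,   2,  -1]
  [  0,   0,  -2, 3/2]

Rank = 3 (number of non-zero pivot rows).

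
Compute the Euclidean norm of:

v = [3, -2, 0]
3.606

||v||₂ = √((3)² + (-2)² + (0)²) = √13 = 3.606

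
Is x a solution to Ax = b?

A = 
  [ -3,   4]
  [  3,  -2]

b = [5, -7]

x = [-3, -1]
Yes

Ax = [5, -7] = b ✓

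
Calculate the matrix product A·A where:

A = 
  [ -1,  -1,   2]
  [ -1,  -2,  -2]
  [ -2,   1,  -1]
A² = A·A:
A²[1,1] = (-1)(-1) + (-1)(-1) + (2)(-2) = -2
A²[1,2] = (-1)(-1) + (-1)(-2) + (2)(1) = 5
A²[1,3] = (-1)(2) + (-1)(-2) + (2)(-1) = -2
A²[2,1] = (-1)(-1) + (-2)(-1) + (-2)(-2) = 7
A²[2,2] = (-1)(-1) + (-2)(-2) + (-2)(1) = 3
A²[2,3] = (-1)(2) + (-2)(-2) + (-2)(-1) = 4
A²[3,1] = (-2)(-1) + (1)(-1) + (-1)(-2) = 3
A²[3,2] = (-2)(-1) + (1)(-2) + (-1)(1) = -1
A²[3,3] = (-2)(2) + (1)(-2) + (-1)(-1) = -5
A² = 
  [ -2,   5,  -2]
  [  7,   3,   4]
  [  3,  -1,  -5]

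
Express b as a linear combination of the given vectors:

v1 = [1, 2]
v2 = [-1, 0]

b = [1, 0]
c1 = 0, c2 = -1

b = 0·v1 + -1·v2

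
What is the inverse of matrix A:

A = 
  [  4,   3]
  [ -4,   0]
det(A) = (4)(0) - (3)(-4) = 12
For a 2×2 matrix, A⁻¹ = (1/det(A)) · [[d, -b], [-c, a]]
    = (1/12) · [[0, -3], [4, 4]]

A⁻¹ = 
  [   0, -1/4]
  [ 1/3,  1/3]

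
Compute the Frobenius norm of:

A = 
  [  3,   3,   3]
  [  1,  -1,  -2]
||A||_F = 5.745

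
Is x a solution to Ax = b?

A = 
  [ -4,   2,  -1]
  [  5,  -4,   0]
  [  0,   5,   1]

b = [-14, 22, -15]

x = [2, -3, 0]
Yes

Ax = [-14, 22, -15] = b ✓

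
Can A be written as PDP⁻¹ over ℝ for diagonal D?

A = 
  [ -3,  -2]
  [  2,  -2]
No

tr(A) = -5, det(A) = 10
Characteristic polynomial: λ² - tr(A)λ + det(A) = λ² + 5λ + 10
λ² + 5λ + 10 = 0  ⇒  λ = (-5 ± √((5)² - 4·(10)))/2 = (-5 ± √(-15))/2
  = (-5 + i√15)/2,  (-5 - i√15)/2
Eigenvalues: (-5 + i√15)/2, (-5 - i√15)/2  (≈ -2.5 + 1.936i, -2.5 - 1.936i)
Has complex eigenvalues (not diagonalizable over ℝ).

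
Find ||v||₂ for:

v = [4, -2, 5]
6.708

||v||₂ = √((4)² + (-2)² + (5)²) = √45 = 6.708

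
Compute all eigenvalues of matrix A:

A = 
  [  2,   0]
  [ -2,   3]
tr(A) = 5, det(A) = 6
Characteristic polynomial: λ² - tr(A)λ + det(A) = λ² - 5λ + 6
λ² - 5λ + 6 = (λ - 2)(λ - 3)

λ = 3, 2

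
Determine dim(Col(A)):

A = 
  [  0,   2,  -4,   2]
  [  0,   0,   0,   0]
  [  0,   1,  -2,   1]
dim(Col(A)) = 1

Row reduce:
R3 → R3 - (1/2)·R1
REF = 
  [  0,   2,  -4,   2]
  [  0,   0,   0,   0]
  [  0,   0,   0,   0]
Pivot columns: 2 → 1 pivot.
dim(Col(A)) = number of pivot columns = 1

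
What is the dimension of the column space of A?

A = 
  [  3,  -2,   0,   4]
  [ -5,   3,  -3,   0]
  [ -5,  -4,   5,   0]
Row reduce:
R2 → R2 + (5/3)·R1
R3 → R3 + (5/3)·R1
R3 → R3 - (22)·R2
REF = 
  [   3,   -2,    0,    4]
  [   0, -1/3,   -3, 20/3]
  [   0,    0,   71, -140]
Pivot columns: 1, 2, 3 → 3 pivots.
dim(Col(A)) = number of pivot columns = 3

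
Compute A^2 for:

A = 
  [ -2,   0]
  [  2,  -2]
A² = A·A:
A²[1,1] = (-2)(-2) + (0)(2) = 4
A²[1,2] = (-2)(0) + (0)(-2) = 0
A²[2,1] = (2)(-2) + (-2)(2) = -8
A²[2,2] = (2)(0) + (-2)(-2) = 4
A² = 
  [  4,   0]
  [ -8,   4]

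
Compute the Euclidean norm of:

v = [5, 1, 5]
7.141

||v||₂ = √((5)² + (1)² + (5)²) = √51 = 7.141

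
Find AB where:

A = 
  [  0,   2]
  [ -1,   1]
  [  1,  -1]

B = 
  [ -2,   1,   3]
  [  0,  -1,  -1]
AB = 
  [  0,  -2,  -2]
  [  2,  -2,  -4]
  [ -2,   2,   4]

A is 3×2 and B is 2×3, so AB is 3×3. Each entry is (row of A)·(column of B):
AB[1,1] = (0)(-2) + (2)(0) = 0
AB[1,2] = (0)(1) + (2)(-1) = -2
AB[1,3] = (0)(3) + (2)(-1) = -2
AB[2,1] = (-1)(-2) + (1)(0) = 2
AB[2,2] = (-1)(1) + (1)(-1) = -2
AB[2,3] = (-1)(3) + (1)(-1) = -4
AB[3,1] = (1)(-2) + (-1)(0) = -2
AB[3,2] = (1)(1) + (-1)(-1) = 2
AB[3,3] = (1)(3) + (-1)(-1) = 4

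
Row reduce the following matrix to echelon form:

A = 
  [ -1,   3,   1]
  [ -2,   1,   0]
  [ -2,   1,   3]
Row operations:
R2 → R2 - (2)·R1
R3 → R3 - (2)·R1
R3 → R3 - (1)·R2

Resulting echelon form:
REF = 
  [ -1,   3,   1]
  [  0,  -5,  -2]
  [  0,   0,   3]

Rank = 3 (number of non-zero pivot rows).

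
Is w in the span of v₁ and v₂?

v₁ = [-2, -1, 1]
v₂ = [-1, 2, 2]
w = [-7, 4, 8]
Yes

Form the augmented matrix and row-reduce:
[v₁|v₂|w] = 
  [ -2,  -1,  -7]
  [ -1,   2,   4]
  [  1,   2,   8]
R2 → R2 - (1/2)·R1
R3 → R3 + (1/2)·R1
R3 → R3 - (3/5)·R2
REF = 
  [  -2,   -1,   -7]
  [   0,  5/2, 15/2]
  [   0,    0,    0]

No row of the form [0 0 | nonzero], so the system is consistent. Back-substitution gives c₁ = 2, c₂ = 3: w = (2)·v₁ + (3)·v₂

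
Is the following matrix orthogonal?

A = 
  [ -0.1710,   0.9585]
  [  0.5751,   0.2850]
No

AᵀA = 
  [  0.3600,   0]
  [  0,   0.9999]
≠ I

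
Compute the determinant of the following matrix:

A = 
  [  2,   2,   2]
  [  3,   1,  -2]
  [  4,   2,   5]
-24

Cofactor expansion along row 1:
det(A) = (2)·((1)(5) - (-2)(2)) - (2)·((3)(5) - (-2)(4)) + (2)·((3)(2) - (1)(4))
  = (2)(9) - (2)(23) + (2)(2)
  = -24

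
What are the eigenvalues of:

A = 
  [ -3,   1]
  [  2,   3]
tr(A) = 0, det(A) = -11
Characteristic polynomial: λ² - tr(A)λ + det(A) = λ² - 11
λ² - 11 = 0  ⇒  λ = (0 ± √((0)² - 4·(-11)))/2 = (0 ± √(44))/2
  = √11,  -√11

λ = √11, -√11  (≈ 3.317, -3.317)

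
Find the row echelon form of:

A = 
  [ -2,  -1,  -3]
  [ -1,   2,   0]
Row operations:
R2 → R2 - (1/2)·R1

Resulting echelon form:
REF = 
  [ -2,  -1,  -3]
  [  0, 5/2, 3/2]

Rank = 2 (number of non-zero pivot rows).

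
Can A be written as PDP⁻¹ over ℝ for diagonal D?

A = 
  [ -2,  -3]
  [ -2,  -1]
Yes

tr(A) = -3, det(A) = -4
Characteristic polynomial: λ² - tr(A)λ + det(A) = λ² + 3λ - 4
λ² + 3λ - 4 = (λ + 4)(λ - 1)
Eigenvalues: 1, -4
λ=-4: alg. mult. = 1, geom. mult. = 2 - rank(A - (-4)I) = 2 - 1 = 1
λ=1: alg. mult. = 1, geom. mult. = 2 - rank(A - (1)I) = 2 - 1 = 1
Sum of geometric multiplicities equals n, so A has n independent eigenvectors.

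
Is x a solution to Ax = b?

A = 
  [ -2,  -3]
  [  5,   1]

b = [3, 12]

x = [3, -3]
Yes

Ax = [3, 12] = b ✓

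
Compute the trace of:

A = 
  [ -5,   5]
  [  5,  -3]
-8

tr(A) = -5 + -3 = -8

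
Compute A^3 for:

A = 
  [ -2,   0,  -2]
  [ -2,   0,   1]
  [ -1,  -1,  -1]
A² = A·A:
A²[1,1] = (-2)(-2) + (0)(-2) + (-2)(-1) = 6
A²[1,2] = (-2)(0) + (0)(0) + (-2)(-1) = 2
A²[1,3] = (-2)(-2) + (0)(1) + (-2)(-1) = 6
A²[2,1] = (-2)(-2) + (0)(-2) + (1)(-1) = 3
A²[2,2] = (-2)(0) + (0)(0) + (1)(-1) = -1
A²[2,3] = (-2)(-2) + (0)(1) + (1)(-1) = 3
A²[3,1] = (-1)(-2) + (-1)(-2) + (-1)(-1) = 5
A²[3,2] = (-1)(0) + (-1)(0) + (-1)(-1) = 1
A²[3,3] = (-1)(-2) + (-1)(1) + (-1)(-1) = 2
A² = 
  [  6,   2,   6]
  [  3,  -1,   3]
  [  5,   1,   2]

A^3 = A^2·A:
A^3[1,1] = (6)(-2) + (2)(-2) + (6)(-1) = -22
A^3[1,2] = (6)(0) + (2)(0) + (6)(-1) = -6
A^3[1,3] = (6)(-2) + (2)(1) + (6)(-1) = -16
A^3[2,1] = (3)(-2) + (-1)(-2) + (3)(-1) = -7
A^3[2,2] = (3)(0) + (-1)(0) + (3)(-1) = -3
A^3[2,3] = (3)(-2) + (-1)(1) + (3)(-1) = -10
A^3[3,1] = (5)(-2) + (1)(-2) + (2)(-1) = -14
A^3[3,2] = (5)(0) + (1)(0) + (2)(-1) = -2
A^3[3,3] = (5)(-2) + (1)(1) + (2)(-1) = -11
A^3 = 
  [-22,  -6, -16]
  [ -7,  -3, -10]
  [-14,  -2, -11]

Therefore
A^3 = 
  [-22,  -6, -16]
  [ -7,  -3, -10]
  [-14,  -2, -11]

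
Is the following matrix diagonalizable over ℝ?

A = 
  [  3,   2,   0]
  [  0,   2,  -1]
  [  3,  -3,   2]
No

Characteristic polynomial: det(λI - A) = λ³ - 7λ² + 13λ + 3
By the rational root theorem any rational root is an integer dividing 3; none of those is a root, so p(λ) has no rational roots and hence (being an irreducible cubic) no repeated roots.
Discriminant of the cubic: Δ = -1548
Δ < 0 ⇒ one real eigenvalue and a complex-conjugate pair: λ ≈ 3.604 + 1.227i, 3.604 - 1.227i, -0.207
Has complex eigenvalues (not diagonalizable over ℝ).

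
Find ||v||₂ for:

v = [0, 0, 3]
3

||v||₂ = √((0)² + (0)² + (3)²) = √9 = 3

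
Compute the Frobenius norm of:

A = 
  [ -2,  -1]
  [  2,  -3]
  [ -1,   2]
||A||_F = 4.796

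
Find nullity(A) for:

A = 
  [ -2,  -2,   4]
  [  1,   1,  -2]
nullity(A) = 2

Row reduce:
R2 → R2 + (1/2)·R1
REF = 
  [ -2,  -2,   4]
  [  0,   0,   0]
Pivot columns: 1 → 1 pivot.
rank(A) = 1, so nullity(A) = 3 - 1 = 2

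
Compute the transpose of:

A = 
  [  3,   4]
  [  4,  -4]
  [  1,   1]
Aᵀ = 
  [  3,   4,   1]
  [  4,  -4,   1]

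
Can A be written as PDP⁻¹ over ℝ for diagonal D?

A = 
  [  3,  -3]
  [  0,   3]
No

tr(A) = 6, det(A) = 9
Characteristic polynomial: λ² - tr(A)λ + det(A) = λ² - 6λ + 9
λ² - 6λ + 9 = (λ - 3)²
Eigenvalues: 3, 3
λ=3: alg. mult. = 2, geom. mult. = 2 - rank(A - (3)I) = 2 - 1 = 1
Sum of geometric multiplicities = 1 < n = 2, so there aren't enough independent eigenvectors.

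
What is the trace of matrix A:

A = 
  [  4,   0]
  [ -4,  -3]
1

tr(A) = 4 + -3 = 1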